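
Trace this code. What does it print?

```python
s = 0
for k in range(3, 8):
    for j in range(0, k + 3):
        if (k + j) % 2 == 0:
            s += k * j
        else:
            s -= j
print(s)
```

k=3,j=0: odd sum, s = 0-0 = 0
k=3,j=1: even sum, s = 0+3 = 3
k=3,j=2: odd sum, s = 3-2 = 1
k=3,j=3: even sum, s = 1+9 = 10
k=3,j=4: odd sum, s = 10-4 = 6
k=3,j=5: even sum, s = 6+15 = 21
k=4,j=0: even sum, s = 21+0 = 21
k=4,j=1: odd sum, s = 21-1 = 20
k=4,j=2: even sum, s = 20+8 = 28
k=4,j=3: odd sum, s = 28-3 = 25
k=4,j=4: even sum, s = 25+16 = 41
k=4,j=5: odd sum, s = 41-5 = 36
k=4,j=6: even sum, s = 36+24 = 60
k=5,j=0: odd sum, s = 60-0 = 60
k=5,j=1: even sum, s = 60+5 = 65
k=5,j=2: odd sum, s = 65-2 = 63
k=5,j=3: even sum, s = 63+15 = 78
k=5,j=4: odd sum, s = 78-4 = 74
k=5,j=5: even sum, s = 74+25 = 99
k=5,j=6: odd sum, s = 99-6 = 93
k=5,j=7: even sum, s = 93+35 = 128
k=6,j=0: even sum, s = 128+0 = 128
k=6,j=1: odd sum, s = 128-1 = 127
k=6,j=2: even sum, s = 127+12 = 139
k=6,j=3: odd sum, s = 139-3 = 136
k=6,j=4: even sum, s = 136+24 = 160
k=6,j=5: odd sum, s = 160-5 = 155
k=6,j=6: even sum, s = 155+36 = 191
k=6,j=7: odd sum, s = 191-7 = 184
k=6,j=8: even sum, s = 184+48 = 232
k=7,j=0: odd sum, s = 232-0 = 232
k=7,j=1: even sum, s = 232+7 = 239
k=7,j=2: odd sum, s = 239-2 = 237
k=7,j=3: even sum, s = 237+21 = 258
k=7,j=4: odd sum, s = 258-4 = 254
k=7,j=5: even sum, s = 254+35 = 289
k=7,j=6: odd sum, s = 289-6 = 283
k=7,j=7: even sum, s = 283+49 = 332
k=7,j=8: odd sum, s = 332-8 = 324
k=7,j=9: even sum, s = 324+63 = 387

387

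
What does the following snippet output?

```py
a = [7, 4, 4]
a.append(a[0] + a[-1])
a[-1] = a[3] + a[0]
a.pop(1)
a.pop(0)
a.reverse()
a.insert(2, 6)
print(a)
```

[18, 4, 6]

append a[0]+a[-1] = 7+4 = 11 → [7, 4, 4, 11]
a[-1] = a[3]+a[0] = 11+7 = 18 → [7, 4, 4, 18]
pop(1) removes 4 → [7, 4, 18]
pop(0) removes 7 → [4, 18]
reverse → [18, 4]
insert 6 at 2 → [18, 4, 6]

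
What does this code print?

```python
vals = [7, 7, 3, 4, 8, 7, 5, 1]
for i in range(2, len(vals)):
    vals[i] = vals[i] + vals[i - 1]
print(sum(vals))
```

i=2: vals[2] = 3+7 = 10 → [7, 7, 10, 4, 8, 7, 5, 1]
i=3: vals[3] = 4+10 = 14 → [7, 7, 10, 14, 8, 7, 5, 1]
i=4: vals[4] = 8+14 = 22 → [7, 7, 10, 14, 22, 7, 5, 1]
i=5: vals[5] = 7+22 = 29 → [7, 7, 10, 14, 22, 29, 5, 1]
i=6: vals[6] = 5+29 = 34 → [7, 7, 10, 14, 22, 29, 34, 1]
i=7: vals[7] = 1+34 = 35 → [7, 7, 10, 14, 22, 29, 34, 35]
sum = 158

158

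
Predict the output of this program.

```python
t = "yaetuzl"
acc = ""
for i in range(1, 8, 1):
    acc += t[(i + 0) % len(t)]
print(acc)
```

aetuzly

i=1: add t[1]='a' → 'a'
i=2: add t[2]='e' → 'ae'
i=3: add t[3]='t' → 'aet'
i=4: add t[4]='u' → 'aetu'
i=5: add t[5]='z' → 'aetuz'
i=6: add t[6]='l' → 'aetuzl'
i=7: add t[0]='y' → 'aetuzly'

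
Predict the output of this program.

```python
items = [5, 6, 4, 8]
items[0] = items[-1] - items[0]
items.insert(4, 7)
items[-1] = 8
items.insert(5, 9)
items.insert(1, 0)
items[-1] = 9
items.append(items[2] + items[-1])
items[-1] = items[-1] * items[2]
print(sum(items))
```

items[0] = items[-1]-items[0] = 8-5 = 3 → [3, 6, 4, 8]
insert 7 at 4 → [3, 6, 4, 8, 7]
items[-1] = 8 → [3, 6, 4, 8, 8]
insert 9 at 5 → [3, 6, 4, 8, 8, 9]
insert 0 at 1 → [3, 0, 6, 4, 8, 8, 9]
items[-1] = 9 → [3, 0, 6, 4, 8, 8, 9]
append items[2]+items[-1] = 6+9 = 15 → [3, 0, 6, 4, 8, 8, 9, 15]
items[-1] = items[-1]*items[2] = 15*6 = 90 → [3, 0, 6, 4, 8, 8, 9, 90]
sum = 128

128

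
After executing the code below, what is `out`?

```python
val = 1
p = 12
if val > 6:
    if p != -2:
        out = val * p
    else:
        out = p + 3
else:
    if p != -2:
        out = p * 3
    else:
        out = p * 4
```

36

val=1, p=12
val > 6 is False; p != -2 is True
→ out = p * 3 = 36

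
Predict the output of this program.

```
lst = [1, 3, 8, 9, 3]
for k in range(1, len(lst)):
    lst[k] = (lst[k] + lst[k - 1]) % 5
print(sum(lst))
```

k=1: lst[1] = (3+1)%5 = 4 → [1, 4, 8, 9, 3]
k=2: lst[2] = (8+4)%5 = 2 → [1, 4, 2, 9, 3]
k=3: lst[3] = (9+2)%5 = 1 → [1, 4, 2, 1, 3]
k=4: lst[4] = (3+1)%5 = 4 → [1, 4, 2, 1, 4]
sum = 12

12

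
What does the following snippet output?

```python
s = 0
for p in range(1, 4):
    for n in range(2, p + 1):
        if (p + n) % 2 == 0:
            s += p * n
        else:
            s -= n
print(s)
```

11

p=2,n=2: even sum, s = 0+4 = 4
p=3,n=2: odd sum, s = 4-2 = 2
p=3,n=3: even sum, s = 2+9 = 11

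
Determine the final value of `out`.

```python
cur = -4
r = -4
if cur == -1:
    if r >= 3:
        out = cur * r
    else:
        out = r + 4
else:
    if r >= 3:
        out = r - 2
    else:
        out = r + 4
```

0

cur=-4, r=-4
cur == -1 is False; r >= 3 is False
→ out = r + 4 = 0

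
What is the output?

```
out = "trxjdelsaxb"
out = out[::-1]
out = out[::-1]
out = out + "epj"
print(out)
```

reverse → 'bxasledjxrt'
reverse → 'trxjdelsaxb'
+ 'epj' → 'trxjdelsaxbepj'

trxjdelsaxbepj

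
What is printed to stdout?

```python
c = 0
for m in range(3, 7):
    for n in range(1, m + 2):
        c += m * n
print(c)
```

363

m=3,n=1: c = 0+3 = 3
m=3,n=2: c = 3+6 = 9
m=3,n=3: c = 9+9 = 18
m=3,n=4: c = 18+12 = 30
m=4,n=1: c = 30+4 = 34
m=4,n=2: c = 34+8 = 42
m=4,n=3: c = 42+12 = 54
m=4,n=4: c = 54+16 = 70
m=4,n=5: c = 70+20 = 90
m=5,n=1: c = 90+5 = 95
m=5,n=2: c = 95+10 = 105
m=5,n=3: c = 105+15 = 120
m=5,n=4: c = 120+20 = 140
m=5,n=5: c = 140+25 = 165
m=5,n=6: c = 165+30 = 195
m=6,n=1: c = 195+6 = 201
m=6,n=2: c = 201+12 = 213
m=6,n=3: c = 213+18 = 231
m=6,n=4: c = 231+24 = 255
m=6,n=5: c = 255+30 = 285
m=6,n=6: c = 285+36 = 321
m=6,n=7: c = 321+42 = 363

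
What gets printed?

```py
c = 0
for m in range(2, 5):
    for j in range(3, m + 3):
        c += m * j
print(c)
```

122

m=2,j=3: c = 0+6 = 6
m=2,j=4: c = 6+8 = 14
m=3,j=3: c = 14+9 = 23
m=3,j=4: c = 23+12 = 35
m=3,j=5: c = 35+15 = 50
m=4,j=3: c = 50+12 = 62
m=4,j=4: c = 62+16 = 78
m=4,j=5: c = 78+20 = 98
m=4,j=6: c = 98+24 = 122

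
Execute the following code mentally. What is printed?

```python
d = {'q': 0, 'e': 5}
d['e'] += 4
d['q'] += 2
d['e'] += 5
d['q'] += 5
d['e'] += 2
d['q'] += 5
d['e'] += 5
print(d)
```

{'q': 12, 'e': 21}

d['e'] = 5+4 = 9 → {'q': 0, 'e': 9}
d['q'] = 0+2 = 2 → {'q': 2, 'e': 9}
d['e'] = 9+5 = 14 → {'q': 2, 'e': 14}
d['q'] = 2+5 = 7 → {'q': 7, 'e': 14}
d['e'] = 14+2 = 16 → {'q': 7, 'e': 16}
d['q'] = 7+5 = 12 → {'q': 12, 'e': 16}
d['e'] = 16+5 = 21 → {'q': 12, 'e': 21}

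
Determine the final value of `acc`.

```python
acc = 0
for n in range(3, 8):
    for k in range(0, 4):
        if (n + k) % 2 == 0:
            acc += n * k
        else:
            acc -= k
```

n=3,k=0: odd sum, acc = 0-0 = 0
n=3,k=1: even sum, acc = 0+3 = 3
n=3,k=2: odd sum, acc = 3-2 = 1
n=3,k=3: even sum, acc = 1+9 = 10
n=4,k=0: even sum, acc = 10+0 = 10
n=4,k=1: odd sum, acc = 10-1 = 9
n=4,k=2: even sum, acc = 9+8 = 17
n=4,k=3: odd sum, acc = 17-3 = 14
n=5,k=0: odd sum, acc = 14-0 = 14
n=5,k=1: even sum, acc = 14+5 = 19
n=5,k=2: odd sum, acc = 19-2 = 17
n=5,k=3: even sum, acc = 17+15 = 32
n=6,k=0: even sum, acc = 32+0 = 32
n=6,k=1: odd sum, acc = 32-1 = 31
n=6,k=2: even sum, acc = 31+12 = 43
n=6,k=3: odd sum, acc = 43-3 = 40
n=7,k=0: odd sum, acc = 40-0 = 40
n=7,k=1: even sum, acc = 40+7 = 47
n=7,k=2: odd sum, acc = 47-2 = 45
n=7,k=3: even sum, acc = 45+21 = 66

66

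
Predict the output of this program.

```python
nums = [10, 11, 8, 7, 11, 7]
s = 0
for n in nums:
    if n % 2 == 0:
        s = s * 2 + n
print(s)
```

28

n=10: even, s = 0*2+10 = 10
n=11: not even
n=8: even, s = 10*2+8 = 28
n=7: not even
n=11: not even
n=7: not even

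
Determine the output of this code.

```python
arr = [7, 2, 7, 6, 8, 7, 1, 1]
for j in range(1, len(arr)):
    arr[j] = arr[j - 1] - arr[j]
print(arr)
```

[7, 5, -2, -8, -16, -23, -24, -25]

j=1: arr[1] = 7-2 = 5 → [7, 5, 7, 6, 8, 7, 1, 1]
j=2: arr[2] = 5-7 = -2 → [7, 5, -2, 6, 8, 7, 1, 1]
j=3: arr[3] = (-2)-6 = -8 → [7, 5, -2, -8, 8, 7, 1, 1]
j=4: arr[4] = (-8)-8 = -16 → [7, 5, -2, -8, -16, 7, 1, 1]
j=5: arr[5] = (-16)-7 = -23 → [7, 5, -2, -8, -16, -23, 1, 1]
j=6: arr[6] = (-23)-1 = -24 → [7, 5, -2, -8, -16, -23, -24, 1]
j=7: arr[7] = (-24)-1 = -25 → [7, 5, -2, -8, -16, -23, -24, -25]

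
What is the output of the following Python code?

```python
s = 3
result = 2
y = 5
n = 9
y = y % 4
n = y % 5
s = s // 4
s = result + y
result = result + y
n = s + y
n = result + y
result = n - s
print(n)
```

y = 5%4 = 1
n = 1%5 = 1
s = 3//4 = 0
s = 2+1 = 3
result = 2+1 = 3
n = 3+1 = 4
n = 3+1 = 4
result = 4-3 = 1

4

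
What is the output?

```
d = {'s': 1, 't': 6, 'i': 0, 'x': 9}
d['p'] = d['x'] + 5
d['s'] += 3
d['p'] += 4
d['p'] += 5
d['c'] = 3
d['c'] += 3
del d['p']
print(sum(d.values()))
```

25

d['p'] = d['x']+5 = 14 → {'s': 1, 't': 6, 'i': 0, 'x': 9, 'p': 14}
d['s'] = 1+3 = 4 → {'s': 4, 't': 6, 'i': 0, 'x': 9, 'p': 14}
d['p'] = 14+4 = 18 → {'s': 4, 't': 6, 'i': 0, 'x': 9, 'p': 18}
d['p'] = 18+5 = 23 → {'s': 4, 't': 6, 'i': 0, 'x': 9, 'p': 23}
d['c'] = 3 → {'s': 4, 't': 6, 'i': 0, 'x': 9, 'p': 23, 'c': 3}
d['c'] = 3+3 = 6 → {'s': 4, 't': 6, 'i': 0, 'x': 9, 'p': 23, 'c': 6}
del 'p' → {'s': 4, 't': 6, 'i': 0, 'x': 9, 'c': 6}
sum of values = 25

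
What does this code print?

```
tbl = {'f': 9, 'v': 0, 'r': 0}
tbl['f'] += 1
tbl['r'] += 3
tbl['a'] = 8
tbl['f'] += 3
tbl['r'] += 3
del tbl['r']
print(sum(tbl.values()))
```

21

tbl['f'] = 9+1 = 10 → {'f': 10, 'v': 0, 'r': 0}
tbl['r'] = 0+3 = 3 → {'f': 10, 'v': 0, 'r': 3}
tbl['a'] = 8 → {'f': 10, 'v': 0, 'r': 3, 'a': 8}
tbl['f'] = 10+3 = 13 → {'f': 13, 'v': 0, 'r': 3, 'a': 8}
tbl['r'] = 3+3 = 6 → {'f': 13, 'v': 0, 'r': 6, 'a': 8}
del 'r' → {'f': 13, 'v': 0, 'a': 8}
sum of values = 21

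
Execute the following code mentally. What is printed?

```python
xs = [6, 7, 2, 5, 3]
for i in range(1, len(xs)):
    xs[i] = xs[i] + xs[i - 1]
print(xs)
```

i=1: xs[1] = 7+6 = 13 → [6, 13, 2, 5, 3]
i=2: xs[2] = 2+13 = 15 → [6, 13, 15, 5, 3]
i=3: xs[3] = 5+15 = 20 → [6, 13, 15, 20, 3]
i=4: xs[4] = 3+20 = 23 → [6, 13, 15, 20, 23]

[6, 13, 15, 20, 23]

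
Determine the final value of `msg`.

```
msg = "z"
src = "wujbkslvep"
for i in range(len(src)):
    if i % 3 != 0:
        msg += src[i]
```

'zujksve'

i=0: skip
i=1: add 'u' → 'zu'
i=2: add 'j' → 'zuj'
i=3: skip
i=4: add 'k' → 'zujk'
i=5: add 's' → 'zujks'
i=6: skip
i=7: add 'v' → 'zujksv'
i=8: add 'e' → 'zujksve'
i=9: skip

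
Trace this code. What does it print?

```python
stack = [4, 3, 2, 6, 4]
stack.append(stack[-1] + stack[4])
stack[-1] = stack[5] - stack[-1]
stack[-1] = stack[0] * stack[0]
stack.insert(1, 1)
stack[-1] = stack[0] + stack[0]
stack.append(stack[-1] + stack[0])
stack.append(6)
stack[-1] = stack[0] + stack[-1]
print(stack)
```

append stack[-1]+stack[4] = 4+4 = 8 → [4, 3, 2, 6, 4, 8]
stack[-1] = stack[5]-stack[-1] = 8-8 = 0 → [4, 3, 2, 6, 4, 0]
stack[-1] = stack[0]*stack[0] = 4*4 = 16 → [4, 3, 2, 6, 4, 16]
insert 1 at 1 → [4, 1, 3, 2, 6, 4, 16]
stack[-1] = stack[0]+stack[0] = 4+4 = 8 → [4, 1, 3, 2, 6, 4, 8]
append stack[-1]+stack[0] = 8+4 = 12 → [4, 1, 3, 2, 6, 4, 8, 12]
append 6 → [4, 1, 3, 2, 6, 4, 8, 12, 6]
stack[-1] = stack[0]+stack[-1] = 4+6 = 10 → [4, 1, 3, 2, 6, 4, 8, 12, 10]

[4, 1, 3, 2, 6, 4, 8, 12, 10]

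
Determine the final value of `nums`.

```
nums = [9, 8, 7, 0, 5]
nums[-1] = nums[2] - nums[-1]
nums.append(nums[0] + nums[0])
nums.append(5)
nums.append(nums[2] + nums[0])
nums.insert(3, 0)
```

[9, 8, 7, 0, 0, 2, 18, 5, 16]

nums[-1] = nums[2]-nums[-1] = 7-5 = 2 → [9, 8, 7, 0, 2]
append nums[0]+nums[0] = 9+9 = 18 → [9, 8, 7, 0, 2, 18]
append 5 → [9, 8, 7, 0, 2, 18, 5]
append nums[2]+nums[0] = 7+9 = 16 → [9, 8, 7, 0, 2, 18, 5, 16]
insert 0 at 3 → [9, 8, 7, 0, 0, 2, 18, 5, 16]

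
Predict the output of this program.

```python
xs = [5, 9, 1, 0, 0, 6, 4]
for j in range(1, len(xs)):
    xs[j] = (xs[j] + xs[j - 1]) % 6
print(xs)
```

j=1: xs[1] = (9+5)%6 = 2 → [5, 2, 1, 0, 0, 6, 4]
j=2: xs[2] = (1+2)%6 = 3 → [5, 2, 3, 0, 0, 6, 4]
j=3: xs[3] = (0+3)%6 = 3 → [5, 2, 3, 3, 0, 6, 4]
j=4: xs[4] = (0+3)%6 = 3 → [5, 2, 3, 3, 3, 6, 4]
j=5: xs[5] = (6+3)%6 = 3 → [5, 2, 3, 3, 3, 3, 4]
j=6: xs[6] = (4+3)%6 = 1 → [5, 2, 3, 3, 3, 3, 1]

[5, 2, 3, 3, 3, 3, 1]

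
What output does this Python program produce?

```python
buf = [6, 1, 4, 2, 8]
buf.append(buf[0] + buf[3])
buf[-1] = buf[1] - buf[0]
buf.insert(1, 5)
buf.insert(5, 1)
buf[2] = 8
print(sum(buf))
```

29

append buf[0]+buf[3] = 6+2 = 8 → [6, 1, 4, 2, 8, 8]
buf[-1] = buf[1]-buf[0] = 1-6 = -5 → [6, 1, 4, 2, 8, -5]
insert 5 at 1 → [6, 5, 1, 4, 2, 8, -5]
insert 1 at 5 → [6, 5, 1, 4, 2, 1, 8, -5]
buf[2] = 8 → [6, 5, 8, 4, 2, 1, 8, -5]
sum = 29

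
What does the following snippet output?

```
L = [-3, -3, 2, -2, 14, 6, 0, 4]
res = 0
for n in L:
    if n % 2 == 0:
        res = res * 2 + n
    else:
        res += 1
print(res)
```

n=-3: not even, res = 0+1 = 1
n=-3: not even, res = 1+1 = 2
n=2: even, res = 2*2+2 = 6
n=-2: even, res = 6*2+(-2) = 10
n=14: even, res = 10*2+14 = 34
n=6: even, res = 34*2+6 = 74
n=0: even, res = 74*2+0 = 148
n=4: even, res = 148*2+4 = 300

300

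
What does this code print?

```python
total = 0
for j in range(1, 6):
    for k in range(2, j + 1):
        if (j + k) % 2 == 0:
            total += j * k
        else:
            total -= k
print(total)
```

66

j=2,k=2: even sum, total = 0+4 = 4
j=3,k=2: odd sum, total = 4-2 = 2
j=3,k=3: even sum, total = 2+9 = 11
j=4,k=2: even sum, total = 11+8 = 19
j=4,k=3: odd sum, total = 19-3 = 16
j=4,k=4: even sum, total = 16+16 = 32
j=5,k=2: odd sum, total = 32-2 = 30
j=5,k=3: even sum, total = 30+15 = 45
j=5,k=4: odd sum, total = 45-4 = 41
j=5,k=5: even sum, total = 41+25 = 66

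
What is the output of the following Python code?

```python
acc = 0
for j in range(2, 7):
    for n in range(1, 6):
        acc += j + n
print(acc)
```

j=2,n=1: acc = 0+3 = 3
j=2,n=2: acc = 3+4 = 7
j=2,n=3: acc = 7+5 = 12
j=2,n=4: acc = 12+6 = 18
j=2,n=5: acc = 18+7 = 25
j=3,n=1: acc = 25+4 = 29
j=3,n=2: acc = 29+5 = 34
j=3,n=3: acc = 34+6 = 40
j=3,n=4: acc = 40+7 = 47
j=3,n=5: acc = 47+8 = 55
j=4,n=1: acc = 55+5 = 60
j=4,n=2: acc = 60+6 = 66
j=4,n=3: acc = 66+7 = 73
j=4,n=4: acc = 73+8 = 81
j=4,n=5: acc = 81+9 = 90
j=5,n=1: acc = 90+6 = 96
j=5,n=2: acc = 96+7 = 103
j=5,n=3: acc = 103+8 = 111
j=5,n=4: acc = 111+9 = 120
j=5,n=5: acc = 120+10 = 130
j=6,n=1: acc = 130+7 = 137
j=6,n=2: acc = 137+8 = 145
j=6,n=3: acc = 145+9 = 154
j=6,n=4: acc = 154+10 = 164
j=6,n=5: acc = 164+11 = 175

175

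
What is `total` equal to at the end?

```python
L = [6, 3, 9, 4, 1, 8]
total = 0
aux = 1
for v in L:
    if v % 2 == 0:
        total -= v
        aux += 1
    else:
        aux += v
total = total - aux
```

v=6: even, total = 0-6 = -6; aux=2
v=3: not even; aux=5
v=9: not even; aux=14
v=4: even, total = (-6)-4 = -10; aux=15
v=1: not even; aux=16
v=8: even, total = (-10)-8 = -18; aux=17
total-aux = (-18)-17 = -35

-35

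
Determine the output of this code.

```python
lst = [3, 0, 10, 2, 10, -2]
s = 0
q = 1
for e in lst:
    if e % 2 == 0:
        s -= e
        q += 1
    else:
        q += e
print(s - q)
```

e=3: not even; q=4
e=0: even, s = 0-0 = 0; q=5
e=10: even, s = 0-10 = -10; q=6
e=2: even, s = (-10)-2 = -12; q=7
e=10: even, s = (-12)-10 = -22; q=8
e=-2: even, s = (-22)-(-2) = -20; q=9
s-q = (-20)-9 = -29

-29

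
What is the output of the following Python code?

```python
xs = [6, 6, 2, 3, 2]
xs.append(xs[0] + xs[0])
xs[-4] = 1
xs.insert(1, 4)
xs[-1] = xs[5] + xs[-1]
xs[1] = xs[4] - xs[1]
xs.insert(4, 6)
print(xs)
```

append xs[0]+xs[0] = 6+6 = 12 → [6, 6, 2, 3, 2, 12]
xs[-4] = 1 → [6, 6, 1, 3, 2, 12]
insert 4 at 1 → [6, 4, 6, 1, 3, 2, 12]
xs[-1] = xs[5]+xs[-1] = 2+12 = 14 → [6, 4, 6, 1, 3, 2, 14]
xs[1] = xs[4]-xs[1] = 3-4 = -1 → [6, -1, 6, 1, 3, 2, 14]
insert 6 at 4 → [6, -1, 6, 1, 6, 3, 2, 14]

[6, -1, 6, 1, 6, 3, 2, 14]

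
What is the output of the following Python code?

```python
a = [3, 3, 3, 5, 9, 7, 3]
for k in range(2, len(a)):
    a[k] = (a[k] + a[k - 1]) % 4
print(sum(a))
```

16

k=2: a[2] = (3+3)%4 = 2 → [3, 3, 2, 5, 9, 7, 3]
k=3: a[3] = (5+2)%4 = 3 → [3, 3, 2, 3, 9, 7, 3]
k=4: a[4] = (9+3)%4 = 0 → [3, 3, 2, 3, 0, 7, 3]
k=5: a[5] = (7+0)%4 = 3 → [3, 3, 2, 3, 0, 3, 3]
k=6: a[6] = (3+3)%4 = 2 → [3, 3, 2, 3, 0, 3, 2]
sum = 16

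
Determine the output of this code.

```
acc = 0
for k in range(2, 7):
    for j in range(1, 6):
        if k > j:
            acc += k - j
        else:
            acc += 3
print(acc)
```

65

k=2,j=1: 2>1, acc = 0+1 = 1
k=2,j=2: not 2>2, acc = 1+3 = 4
k=2,j=3: not 2>3, acc = 4+3 = 7
k=2,j=4: not 2>4, acc = 7+3 = 10
k=2,j=5: not 2>5, acc = 10+3 = 13
k=3,j=1: 3>1, acc = 13+2 = 15
k=3,j=2: 3>2, acc = 15+1 = 16
k=3,j=3: not 3>3, acc = 16+3 = 19
k=3,j=4: not 3>4, acc = 19+3 = 22
k=3,j=5: not 3>5, acc = 22+3 = 25
k=4,j=1: 4>1, acc = 25+3 = 28
k=4,j=2: 4>2, acc = 28+2 = 30
k=4,j=3: 4>3, acc = 30+1 = 31
k=4,j=4: not 4>4, acc = 31+3 = 34
k=4,j=5: not 4>5, acc = 34+3 = 37
k=5,j=1: 5>1, acc = 37+4 = 41
k=5,j=2: 5>2, acc = 41+3 = 44
k=5,j=3: 5>3, acc = 44+2 = 46
k=5,j=4: 5>4, acc = 46+1 = 47
k=5,j=5: not 5>5, acc = 47+3 = 50
k=6,j=1: 6>1, acc = 50+5 = 55
k=6,j=2: 6>2, acc = 55+4 = 59
k=6,j=3: 6>3, acc = 59+3 = 62
k=6,j=4: 6>4, acc = 62+2 = 64
k=6,j=5: 6>5, acc = 64+1 = 65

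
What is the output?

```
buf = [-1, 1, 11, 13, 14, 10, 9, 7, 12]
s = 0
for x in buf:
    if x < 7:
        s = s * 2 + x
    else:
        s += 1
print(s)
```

x=-1: <7, s = 0*2+(-1) = -1
x=1: <7, s = (-1)*2+1 = -1
x=11: not <7, s = (-1)+1 = 0
x=13: not <7, s = 0+1 = 1
x=14: not <7, s = 1+1 = 2
x=10: not <7, s = 2+1 = 3
x=9: not <7, s = 3+1 = 4
x=7: not <7, s = 4+1 = 5
x=12: not <7, s = 5+1 = 6

6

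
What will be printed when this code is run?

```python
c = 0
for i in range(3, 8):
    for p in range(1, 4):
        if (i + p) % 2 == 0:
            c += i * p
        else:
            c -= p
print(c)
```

66

i=3,p=1: even sum, c = 0+3 = 3
i=3,p=2: odd sum, c = 3-2 = 1
i=3,p=3: even sum, c = 1+9 = 10
i=4,p=1: odd sum, c = 10-1 = 9
i=4,p=2: even sum, c = 9+8 = 17
i=4,p=3: odd sum, c = 17-3 = 14
i=5,p=1: even sum, c = 14+5 = 19
i=5,p=2: odd sum, c = 19-2 = 17
i=5,p=3: even sum, c = 17+15 = 32
i=6,p=1: odd sum, c = 32-1 = 31
i=6,p=2: even sum, c = 31+12 = 43
i=6,p=3: odd sum, c = 43-3 = 40
i=7,p=1: even sum, c = 40+7 = 47
i=7,p=2: odd sum, c = 47-2 = 45
i=7,p=3: even sum, c = 45+21 = 66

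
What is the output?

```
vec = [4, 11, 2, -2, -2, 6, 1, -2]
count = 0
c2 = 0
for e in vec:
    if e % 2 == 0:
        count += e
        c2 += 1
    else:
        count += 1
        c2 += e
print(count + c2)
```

e=4: even, count = 0+4 = 4; c2=1
e=11: not even, count = 4+1 = 5; c2=12
e=2: even, count = 5+2 = 7; c2=13
e=-2: even, count = 7+(-2) = 5; c2=14
e=-2: even, count = 5+(-2) = 3; c2=15
e=6: even, count = 3+6 = 9; c2=16
e=1: not even, count = 9+1 = 10; c2=17
e=-2: even, count = 10+(-2) = 8; c2=18
count+c2 = 8+18 = 26

26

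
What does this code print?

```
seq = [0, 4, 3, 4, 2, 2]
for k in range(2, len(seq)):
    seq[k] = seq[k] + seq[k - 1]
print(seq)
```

[0, 4, 7, 11, 13, 15]

k=2: seq[2] = 3+4 = 7 → [0, 4, 7, 4, 2, 2]
k=3: seq[3] = 4+7 = 11 → [0, 4, 7, 11, 2, 2]
k=4: seq[4] = 2+11 = 13 → [0, 4, 7, 11, 13, 2]
k=5: seq[5] = 2+13 = 15 → [0, 4, 7, 11, 13, 15]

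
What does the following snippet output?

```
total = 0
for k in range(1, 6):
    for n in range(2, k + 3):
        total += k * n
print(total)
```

280

k=1,n=2: total = 0+2 = 2
k=1,n=3: total = 2+3 = 5
k=2,n=2: total = 5+4 = 9
k=2,n=3: total = 9+6 = 15
k=2,n=4: total = 15+8 = 23
k=3,n=2: total = 23+6 = 29
k=3,n=3: total = 29+9 = 38
k=3,n=4: total = 38+12 = 50
k=3,n=5: total = 50+15 = 65
k=4,n=2: total = 65+8 = 73
k=4,n=3: total = 73+12 = 85
k=4,n=4: total = 85+16 = 101
k=4,n=5: total = 101+20 = 121
k=4,n=6: total = 121+24 = 145
k=5,n=2: total = 145+10 = 155
k=5,n=3: total = 155+15 = 170
k=5,n=4: total = 170+20 = 190
k=5,n=5: total = 190+25 = 215
k=5,n=6: total = 215+30 = 245
k=5,n=7: total = 245+35 = 280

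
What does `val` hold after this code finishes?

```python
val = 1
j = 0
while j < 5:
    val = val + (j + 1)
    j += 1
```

16

j=0: val = 1+1 = 2
j=1: val = 2+2 = 4
j=2: val = 4+3 = 7
j=3: val = 7+4 = 11
j=4: val = 11+5 = 16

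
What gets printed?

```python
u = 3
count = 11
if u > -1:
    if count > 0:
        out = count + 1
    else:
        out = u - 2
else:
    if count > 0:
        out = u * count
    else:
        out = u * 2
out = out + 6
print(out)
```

18

u=3, count=11
u > -1 is True; count > 0 is True
→ out = count + 1 = 12
out = 12+6 = 18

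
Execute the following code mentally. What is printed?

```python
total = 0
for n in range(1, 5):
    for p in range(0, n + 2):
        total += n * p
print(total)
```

105

n=1,p=0: total = 0+0 = 0
n=1,p=1: total = 0+1 = 1
n=1,p=2: total = 1+2 = 3
n=2,p=0: total = 3+0 = 3
n=2,p=1: total = 3+2 = 5
n=2,p=2: total = 5+4 = 9
n=2,p=3: total = 9+6 = 15
n=3,p=0: total = 15+0 = 15
n=3,p=1: total = 15+3 = 18
n=3,p=2: total = 18+6 = 24
n=3,p=3: total = 24+9 = 33
n=3,p=4: total = 33+12 = 45
n=4,p=0: total = 45+0 = 45
n=4,p=1: total = 45+4 = 49
n=4,p=2: total = 49+8 = 57
n=4,p=3: total = 57+12 = 69
n=4,p=4: total = 69+16 = 85
n=4,p=5: total = 85+20 = 105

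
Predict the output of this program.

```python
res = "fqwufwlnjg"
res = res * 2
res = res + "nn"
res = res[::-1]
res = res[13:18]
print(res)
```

repeat ×2 → 'fqwufwlnjgfqwufwlnjg'
+ 'nn' → 'fqwufwlnjgfqwufwlnjgnn'
reverse → 'nngjnlwfuwqfgjnlwfuwqf'
slice [13:18] → 'jnlwf'

jnlwf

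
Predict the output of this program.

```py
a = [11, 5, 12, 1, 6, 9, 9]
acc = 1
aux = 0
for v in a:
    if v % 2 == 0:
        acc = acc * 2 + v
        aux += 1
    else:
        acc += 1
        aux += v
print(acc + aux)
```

83

v=11: not even, acc = 1+1 = 2; aux=11
v=5: not even, acc = 2+1 = 3; aux=16
v=12: even, acc = 3*2+12 = 18; aux=17
v=1: not even, acc = 18+1 = 19; aux=18
v=6: even, acc = 19*2+6 = 44; aux=19
v=9: not even, acc = 44+1 = 45; aux=28
v=9: not even, acc = 45+1 = 46; aux=37
acc+aux = 46+37 = 83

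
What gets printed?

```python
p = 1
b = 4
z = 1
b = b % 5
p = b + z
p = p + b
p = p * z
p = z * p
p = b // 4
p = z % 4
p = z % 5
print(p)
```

b = 4%5 = 4
p = 4+1 = 5
p = 5+4 = 9
p = 9*1 = 9
p = 1*9 = 9
p = 4//4 = 1
p = 1%4 = 1
p = 1%5 = 1

1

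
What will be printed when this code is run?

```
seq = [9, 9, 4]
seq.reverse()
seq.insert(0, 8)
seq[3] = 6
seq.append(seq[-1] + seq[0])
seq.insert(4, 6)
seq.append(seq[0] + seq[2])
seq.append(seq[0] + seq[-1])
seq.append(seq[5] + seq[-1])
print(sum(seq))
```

128

reverse → [4, 9, 9]
insert 8 at 0 → [8, 4, 9, 9]
seq[3] = 6 → [8, 4, 9, 6]
append seq[-1]+seq[0] = 6+8 = 14 → [8, 4, 9, 6, 14]
insert 6 at 4 → [8, 4, 9, 6, 6, 14]
append seq[0]+seq[2] = 8+9 = 17 → [8, 4, 9, 6, 6, 14, 17]
append seq[0]+seq[-1] = 8+17 = 25 → [8, 4, 9, 6, 6, 14, 17, 25]
append seq[5]+seq[-1] = 14+25 = 39 → [8, 4, 9, 6, 6, 14, 17, 25, 39]
sum = 128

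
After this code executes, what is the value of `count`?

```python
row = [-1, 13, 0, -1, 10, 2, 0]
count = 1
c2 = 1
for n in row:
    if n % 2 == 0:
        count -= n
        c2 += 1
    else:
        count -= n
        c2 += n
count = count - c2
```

-38

n=-1: not even, count = 1-(-1) = 2; c2=0
n=13: not even, count = 2-13 = -11; c2=13
n=0: even, count = (-11)-0 = -11; c2=14
n=-1: not even, count = (-11)-(-1) = -10; c2=13
n=10: even, count = (-10)-10 = -20; c2=14
n=2: even, count = (-20)-2 = -22; c2=15
n=0: even, count = (-22)-0 = -22; c2=16
count-c2 = (-22)-16 = -38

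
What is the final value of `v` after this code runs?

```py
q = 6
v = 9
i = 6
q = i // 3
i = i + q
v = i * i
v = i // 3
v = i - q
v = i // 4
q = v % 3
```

2

q = 6//3 = 2
i = 6+2 = 8
v = 8*8 = 64
v = 8//3 = 2
v = 8-2 = 6
v = 8//4 = 2
q = 2%3 = 2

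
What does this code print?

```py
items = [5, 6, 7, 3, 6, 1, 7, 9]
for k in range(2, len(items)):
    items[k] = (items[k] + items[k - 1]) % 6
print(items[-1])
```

3

k=2: items[2] = (7+6)%6 = 1 → [5, 6, 1, 3, 6, 1, 7, 9]
k=3: items[3] = (3+1)%6 = 4 → [5, 6, 1, 4, 6, 1, 7, 9]
k=4: items[4] = (6+4)%6 = 4 → [5, 6, 1, 4, 4, 1, 7, 9]
k=5: items[5] = (1+4)%6 = 5 → [5, 6, 1, 4, 4, 5, 7, 9]
k=6: items[6] = (7+5)%6 = 0 → [5, 6, 1, 4, 4, 5, 0, 9]
k=7: items[7] = (9+0)%6 = 3 → [5, 6, 1, 4, 4, 5, 0, 3]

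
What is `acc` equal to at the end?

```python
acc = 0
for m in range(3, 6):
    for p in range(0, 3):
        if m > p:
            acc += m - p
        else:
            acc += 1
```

m=3,p=0: 3>0, acc = 0+3 = 3
m=3,p=1: 3>1, acc = 3+2 = 5
m=3,p=2: 3>2, acc = 5+1 = 6
m=4,p=0: 4>0, acc = 6+4 = 10
m=4,p=1: 4>1, acc = 10+3 = 13
m=4,p=2: 4>2, acc = 13+2 = 15
m=5,p=0: 5>0, acc = 15+5 = 20
m=5,p=1: 5>1, acc = 20+4 = 24
m=5,p=2: 5>2, acc = 24+3 = 27

27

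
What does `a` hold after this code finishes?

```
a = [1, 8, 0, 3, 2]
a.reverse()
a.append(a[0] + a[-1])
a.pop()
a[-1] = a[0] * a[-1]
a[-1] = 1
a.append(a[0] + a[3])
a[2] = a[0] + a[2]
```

reverse → [2, 3, 0, 8, 1]
append a[0]+a[-1] = 2+1 = 3 → [2, 3, 0, 8, 1, 3]
pop() removes 3 → [2, 3, 0, 8, 1]
a[-1] = a[0]*a[-1] = 2*1 = 2 → [2, 3, 0, 8, 2]
a[-1] = 1 → [2, 3, 0, 8, 1]
append a[0]+a[3] = 2+8 = 10 → [2, 3, 0, 8, 1, 10]
a[2] = a[0]+a[2] = 2+0 = 2 → [2, 3, 2, 8, 1, 10]

[2, 3, 2, 8, 1, 10]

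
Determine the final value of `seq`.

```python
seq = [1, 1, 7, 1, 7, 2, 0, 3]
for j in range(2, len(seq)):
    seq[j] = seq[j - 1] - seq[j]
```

[1, 1, -6, -7, -14, -16, -16, -19]

j=2: seq[2] = 1-7 = -6 → [1, 1, -6, 1, 7, 2, 0, 3]
j=3: seq[3] = (-6)-1 = -7 → [1, 1, -6, -7, 7, 2, 0, 3]
j=4: seq[4] = (-7)-7 = -14 → [1, 1, -6, -7, -14, 2, 0, 3]
j=5: seq[5] = (-14)-2 = -16 → [1, 1, -6, -7, -14, -16, 0, 3]
j=6: seq[6] = (-16)-0 = -16 → [1, 1, -6, -7, -14, -16, -16, 3]
j=7: seq[7] = (-16)-3 = -19 → [1, 1, -6, -7, -14, -16, -16, -19]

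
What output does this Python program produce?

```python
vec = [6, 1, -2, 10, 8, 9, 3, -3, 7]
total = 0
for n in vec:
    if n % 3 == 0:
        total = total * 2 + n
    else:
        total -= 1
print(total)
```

n=6: %3==0, total = 0*2+6 = 6
n=1: not %3==0, total = 6-1 = 5
n=-2: not %3==0, total = 5-1 = 4
n=10: not %3==0, total = 4-1 = 3
n=8: not %3==0, total = 3-1 = 2
n=9: %3==0, total = 2*2+9 = 13
n=3: %3==0, total = 13*2+3 = 29
n=-3: %3==0, total = 29*2+(-3) = 55
n=7: not %3==0, total = 55-1 = 54

54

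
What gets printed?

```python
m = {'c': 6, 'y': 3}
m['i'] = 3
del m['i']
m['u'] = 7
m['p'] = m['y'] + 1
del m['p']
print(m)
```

{'c': 6, 'y': 3, 'u': 7}

m['i'] = 3 → {'c': 6, 'y': 3, 'i': 3}
del 'i' → {'c': 6, 'y': 3}
m['u'] = 7 → {'c': 6, 'y': 3, 'u': 7}
m['p'] = m['y']+1 = 4 → {'c': 6, 'y': 3, 'u': 7, 'p': 4}
del 'p' → {'c': 6, 'y': 3, 'u': 7}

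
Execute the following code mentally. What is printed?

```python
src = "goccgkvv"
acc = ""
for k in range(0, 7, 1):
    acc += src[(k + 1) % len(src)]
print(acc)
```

occgkvv

k=0: add src[1]='o' → 'o'
k=1: add src[2]='c' → 'oc'
k=2: add src[3]='c' → 'occ'
k=3: add src[4]='g' → 'occg'
k=4: add src[5]='k' → 'occgk'
k=5: add src[6]='v' → 'occgkv'
k=6: add src[7]='v' → 'occgkvv'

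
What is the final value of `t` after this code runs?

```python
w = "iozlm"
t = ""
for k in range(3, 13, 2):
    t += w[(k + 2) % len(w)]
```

k=3: add w[0]='i' → 'i'
k=5: add w[2]='z' → 'iz'
k=7: add w[4]='m' → 'izm'
k=9: add w[1]='o' → 'izmo'
k=11: add w[3]='l' → 'izmol'

'izmol'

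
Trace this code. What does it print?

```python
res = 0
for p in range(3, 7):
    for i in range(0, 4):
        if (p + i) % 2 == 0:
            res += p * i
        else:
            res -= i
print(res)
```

40

p=3,i=0: odd sum, res = 0-0 = 0
p=3,i=1: even sum, res = 0+3 = 3
p=3,i=2: odd sum, res = 3-2 = 1
p=3,i=3: even sum, res = 1+9 = 10
p=4,i=0: even sum, res = 10+0 = 10
p=4,i=1: odd sum, res = 10-1 = 9
p=4,i=2: even sum, res = 9+8 = 17
p=4,i=3: odd sum, res = 17-3 = 14
p=5,i=0: odd sum, res = 14-0 = 14
p=5,i=1: even sum, res = 14+5 = 19
p=5,i=2: odd sum, res = 19-2 = 17
p=5,i=3: even sum, res = 17+15 = 32
p=6,i=0: even sum, res = 32+0 = 32
p=6,i=1: odd sum, res = 32-1 = 31
p=6,i=2: even sum, res = 31+12 = 43
p=6,i=3: odd sum, res = 43-3 = 40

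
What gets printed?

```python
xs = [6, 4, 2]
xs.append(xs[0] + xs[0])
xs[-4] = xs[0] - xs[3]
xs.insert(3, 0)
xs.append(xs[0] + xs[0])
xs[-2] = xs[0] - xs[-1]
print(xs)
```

append xs[0]+xs[0] = 6+6 = 12 → [6, 4, 2, 12]
xs[-4] = xs[0]-xs[3] = 6-12 = -6 → [-6, 4, 2, 12]
insert 0 at 3 → [-6, 4, 2, 0, 12]
append xs[0]+xs[0] = (-6)+(-6) = -12 → [-6, 4, 2, 0, 12, -12]
xs[-2] = xs[0]-xs[-1] = (-6)-(-12) = 6 → [-6, 4, 2, 0, 6, -12]

[-6, 4, 2, 0, 6, -12]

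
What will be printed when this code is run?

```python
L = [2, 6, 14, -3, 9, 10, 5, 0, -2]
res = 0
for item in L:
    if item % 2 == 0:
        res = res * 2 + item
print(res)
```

item=2: even, res = 0*2+2 = 2
item=6: even, res = 2*2+6 = 10
item=14: even, res = 10*2+14 = 34
item=-3: not even
item=9: not even
item=10: even, res = 34*2+10 = 78
item=5: not even
item=0: even, res = 78*2+0 = 156
item=-2: even, res = 156*2+(-2) = 310

310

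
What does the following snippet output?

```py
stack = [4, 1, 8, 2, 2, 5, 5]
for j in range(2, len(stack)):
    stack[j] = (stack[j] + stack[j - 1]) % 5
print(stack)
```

[4, 1, 4, 1, 3, 3, 3]

j=2: stack[2] = (8+1)%5 = 4 → [4, 1, 4, 2, 2, 5, 5]
j=3: stack[3] = (2+4)%5 = 1 → [4, 1, 4, 1, 2, 5, 5]
j=4: stack[4] = (2+1)%5 = 3 → [4, 1, 4, 1, 3, 5, 5]
j=5: stack[5] = (5+3)%5 = 3 → [4, 1, 4, 1, 3, 3, 5]
j=6: stack[6] = (5+3)%5 = 3 → [4, 1, 4, 1, 3, 3, 3]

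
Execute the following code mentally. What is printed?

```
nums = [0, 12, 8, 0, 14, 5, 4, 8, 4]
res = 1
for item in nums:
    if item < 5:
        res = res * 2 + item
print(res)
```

28

item=0: <5, res = 1*2+0 = 2
item=12: not <5
item=8: not <5
item=0: <5, res = 2*2+0 = 4
item=14: not <5
item=5: not <5
item=4: <5, res = 4*2+4 = 12
item=8: not <5
item=4: <5, res = 12*2+4 = 28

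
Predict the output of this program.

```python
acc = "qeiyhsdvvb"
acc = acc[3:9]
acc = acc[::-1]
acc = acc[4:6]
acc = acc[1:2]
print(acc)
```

y

slice [3:9] → 'yhsdvv'
reverse → 'vvdshy'
slice [4:6] → 'hy'
slice [1:2] → 'y'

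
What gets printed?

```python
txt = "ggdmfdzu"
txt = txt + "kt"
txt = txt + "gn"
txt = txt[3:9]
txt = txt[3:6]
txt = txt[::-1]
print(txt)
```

+ 'kt' → 'ggdmfdzukt'
+ 'gn' → 'ggdmfdzuktgn'
slice [3:9] → 'mfdzuk'
slice [3:6] → 'zuk'
reverse → 'kuz'

kuz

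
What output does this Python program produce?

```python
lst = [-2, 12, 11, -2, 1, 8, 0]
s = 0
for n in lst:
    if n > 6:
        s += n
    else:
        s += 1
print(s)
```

35

n=-2: not >6, s = 0+1 = 1
n=12: >6, s = 1+12 = 13
n=11: >6, s = 13+11 = 24
n=-2: not >6, s = 24+1 = 25
n=1: not >6, s = 25+1 = 26
n=8: >6, s = 26+8 = 34
n=0: not >6, s = 34+1 = 35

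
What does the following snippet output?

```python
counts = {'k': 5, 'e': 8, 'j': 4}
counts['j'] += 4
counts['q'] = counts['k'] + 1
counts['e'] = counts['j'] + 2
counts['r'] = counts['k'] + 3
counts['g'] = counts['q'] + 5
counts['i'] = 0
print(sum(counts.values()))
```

48

counts['j'] = 4+4 = 8 → {'k': 5, 'e': 8, 'j': 8}
counts['q'] = counts['k']+1 = 6 → {'k': 5, 'e': 8, 'j': 8, 'q': 6}
counts['e'] = counts['j']+2 = 10 → {'k': 5, 'e': 10, 'j': 8, 'q': 6}
counts['r'] = counts['k']+3 = 8 → {'k': 5, 'e': 10, 'j': 8, 'q': 6, 'r': 8}
counts['g'] = counts['q']+5 = 11 → {'k': 5, 'e': 10, 'j': 8, 'q': 6, 'r': 8, 'g': 11}
counts['i'] = 0 → {'k': 5, 'e': 10, 'j': 8, 'q': 6, 'r': 8, 'g': 11, 'i': 0}
sum of values = 48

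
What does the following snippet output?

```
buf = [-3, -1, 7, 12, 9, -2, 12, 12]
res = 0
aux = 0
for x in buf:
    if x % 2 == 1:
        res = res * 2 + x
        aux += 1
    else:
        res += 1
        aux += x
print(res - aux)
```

-38

x=-3: odd, res = 0*2+(-3) = -3; aux=1
x=-1: odd, res = (-3)*2+(-1) = -7; aux=2
x=7: odd, res = (-7)*2+7 = -7; aux=3
x=12: not odd, res = (-7)+1 = -6; aux=15
x=9: odd, res = (-6)*2+9 = -3; aux=16
x=-2: not odd, res = (-3)+1 = -2; aux=14
x=12: not odd, res = (-2)+1 = -1; aux=26
x=12: not odd, res = (-1)+1 = 0; aux=38
res-aux = 0-38 = -38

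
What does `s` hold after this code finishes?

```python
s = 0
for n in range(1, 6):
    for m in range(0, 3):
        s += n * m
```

45

n=1,m=0: s = 0+0 = 0
n=1,m=1: s = 0+1 = 1
n=1,m=2: s = 1+2 = 3
n=2,m=0: s = 3+0 = 3
n=2,m=1: s = 3+2 = 5
n=2,m=2: s = 5+4 = 9
n=3,m=0: s = 9+0 = 9
n=3,m=1: s = 9+3 = 12
n=3,m=2: s = 12+6 = 18
n=4,m=0: s = 18+0 = 18
n=4,m=1: s = 18+4 = 22
n=4,m=2: s = 22+8 = 30
n=5,m=0: s = 30+0 = 30
n=5,m=1: s = 30+5 = 35
n=5,m=2: s = 35+10 = 45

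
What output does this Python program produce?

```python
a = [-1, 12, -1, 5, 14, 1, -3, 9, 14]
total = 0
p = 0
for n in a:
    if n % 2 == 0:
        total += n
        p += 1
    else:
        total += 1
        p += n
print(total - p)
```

n=-1: not even, total = 0+1 = 1; p=-1
n=12: even, total = 1+12 = 13; p=0
n=-1: not even, total = 13+1 = 14; p=-1
n=5: not even, total = 14+1 = 15; p=4
n=14: even, total = 15+14 = 29; p=5
n=1: not even, total = 29+1 = 30; p=6
n=-3: not even, total = 30+1 = 31; p=3
n=9: not even, total = 31+1 = 32; p=12
n=14: even, total = 32+14 = 46; p=13
total-p = 46-13 = 33

33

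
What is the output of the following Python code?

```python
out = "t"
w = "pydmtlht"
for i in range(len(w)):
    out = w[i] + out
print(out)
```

i=0: prepend 'p' → 'pt'
i=1: prepend 'y' → 'ypt'
i=2: prepend 'd' → 'dypt'
i=3: prepend 'm' → 'mdypt'
i=4: prepend 't' → 'tmdypt'
i=5: prepend 'l' → 'ltmdypt'
i=6: prepend 'h' → 'hltmdypt'
i=7: prepend 't' → 'thltmdypt'

thltmdypt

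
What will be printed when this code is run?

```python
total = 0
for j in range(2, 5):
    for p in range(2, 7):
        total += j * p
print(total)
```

j=2,p=2: total = 0+4 = 4
j=2,p=3: total = 4+6 = 10
j=2,p=4: total = 10+8 = 18
j=2,p=5: total = 18+10 = 28
j=2,p=6: total = 28+12 = 40
j=3,p=2: total = 40+6 = 46
j=3,p=3: total = 46+9 = 55
j=3,p=4: total = 55+12 = 67
j=3,p=5: total = 67+15 = 82
j=3,p=6: total = 82+18 = 100
j=4,p=2: total = 100+8 = 108
j=4,p=3: total = 108+12 = 120
j=4,p=4: total = 120+16 = 136
j=4,p=5: total = 136+20 = 156
j=4,p=6: total = 156+24 = 180

180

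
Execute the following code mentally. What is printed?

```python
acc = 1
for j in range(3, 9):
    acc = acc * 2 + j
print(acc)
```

310

j=3: acc = 1*2+3 = 5
j=4: acc = 5*2+4 = 14
j=5: acc = 14*2+5 = 33
j=6: acc = 33*2+6 = 72
j=7: acc = 72*2+7 = 151
j=8: acc = 151*2+8 = 310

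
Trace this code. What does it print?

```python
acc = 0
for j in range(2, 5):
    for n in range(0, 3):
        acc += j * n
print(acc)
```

27

j=2,n=0: acc = 0+0 = 0
j=2,n=1: acc = 0+2 = 2
j=2,n=2: acc = 2+4 = 6
j=3,n=0: acc = 6+0 = 6
j=3,n=1: acc = 6+3 = 9
j=3,n=2: acc = 9+6 = 15
j=4,n=0: acc = 15+0 = 15
j=4,n=1: acc = 15+4 = 19
j=4,n=2: acc = 19+8 = 27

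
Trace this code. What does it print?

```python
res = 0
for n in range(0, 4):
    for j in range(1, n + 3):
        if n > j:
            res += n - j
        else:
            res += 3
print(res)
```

n=0,j=1: not 0>1, res = 0+3 = 3
n=0,j=2: not 0>2, res = 3+3 = 6
n=1,j=1: not 1>1, res = 6+3 = 9
n=1,j=2: not 1>2, res = 9+3 = 12
n=1,j=3: not 1>3, res = 12+3 = 15
n=2,j=1: 2>1, res = 15+1 = 16
n=2,j=2: not 2>2, res = 16+3 = 19
n=2,j=3: not 2>3, res = 19+3 = 22
n=2,j=4: not 2>4, res = 22+3 = 25
n=3,j=1: 3>1, res = 25+2 = 27
n=3,j=2: 3>2, res = 27+1 = 28
n=3,j=3: not 3>3, res = 28+3 = 31
n=3,j=4: not 3>4, res = 31+3 = 34
n=3,j=5: not 3>5, res = 34+3 = 37

37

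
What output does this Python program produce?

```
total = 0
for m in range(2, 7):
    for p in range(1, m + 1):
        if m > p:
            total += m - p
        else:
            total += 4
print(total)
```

55

m=2,p=1: 2>1, total = 0+1 = 1
m=2,p=2: not 2>2, total = 1+4 = 5
m=3,p=1: 3>1, total = 5+2 = 7
m=3,p=2: 3>2, total = 7+1 = 8
m=3,p=3: not 3>3, total = 8+4 = 12
m=4,p=1: 4>1, total = 12+3 = 15
m=4,p=2: 4>2, total = 15+2 = 17
m=4,p=3: 4>3, total = 17+1 = 18
m=4,p=4: not 4>4, total = 18+4 = 22
m=5,p=1: 5>1, total = 22+4 = 26
m=5,p=2: 5>2, total = 26+3 = 29
m=5,p=3: 5>3, total = 29+2 = 31
m=5,p=4: 5>4, total = 31+1 = 32
m=5,p=5: not 5>5, total = 32+4 = 36
m=6,p=1: 6>1, total = 36+5 = 41
m=6,p=2: 6>2, total = 41+4 = 45
m=6,p=3: 6>3, total = 45+3 = 48
m=6,p=4: 6>4, total = 48+2 = 50
m=6,p=5: 6>5, total = 50+1 = 51
m=6,p=6: not 6>6, total = 51+4 = 55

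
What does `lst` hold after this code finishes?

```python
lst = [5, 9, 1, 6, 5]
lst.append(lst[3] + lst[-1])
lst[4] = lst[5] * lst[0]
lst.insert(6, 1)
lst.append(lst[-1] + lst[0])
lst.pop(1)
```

append lst[3]+lst[-1] = 6+5 = 11 → [5, 9, 1, 6, 5, 11]
lst[4] = lst[5]*lst[0] = 11*5 = 55 → [5, 9, 1, 6, 55, 11]
insert 1 at 6 → [5, 9, 1, 6, 55, 11, 1]
append lst[-1]+lst[0] = 1+5 = 6 → [5, 9, 1, 6, 55, 11, 1, 6]
pop(1) removes 9 → [5, 1, 6, 55, 11, 1, 6]

[5, 1, 6, 55, 11, 1, 6]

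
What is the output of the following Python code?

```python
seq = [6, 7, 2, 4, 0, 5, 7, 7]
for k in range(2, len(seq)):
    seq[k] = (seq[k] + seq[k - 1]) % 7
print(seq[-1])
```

k=2: seq[2] = (2+7)%7 = 2 → [6, 7, 2, 4, 0, 5, 7, 7]
k=3: seq[3] = (4+2)%7 = 6 → [6, 7, 2, 6, 0, 5, 7, 7]
k=4: seq[4] = (0+6)%7 = 6 → [6, 7, 2, 6, 6, 5, 7, 7]
k=5: seq[5] = (5+6)%7 = 4 → [6, 7, 2, 6, 6, 4, 7, 7]
k=6: seq[6] = (7+4)%7 = 4 → [6, 7, 2, 6, 6, 4, 4, 7]
k=7: seq[7] = (7+4)%7 = 4 → [6, 7, 2, 6, 6, 4, 4, 4]

4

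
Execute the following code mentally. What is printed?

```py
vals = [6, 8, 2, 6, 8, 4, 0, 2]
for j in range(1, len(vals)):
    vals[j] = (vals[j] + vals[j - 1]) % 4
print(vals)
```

j=1: vals[1] = (8+6)%4 = 2 → [6, 2, 2, 6, 8, 4, 0, 2]
j=2: vals[2] = (2+2)%4 = 0 → [6, 2, 0, 6, 8, 4, 0, 2]
j=3: vals[3] = (6+0)%4 = 2 → [6, 2, 0, 2, 8, 4, 0, 2]
j=4: vals[4] = (8+2)%4 = 2 → [6, 2, 0, 2, 2, 4, 0, 2]
j=5: vals[5] = (4+2)%4 = 2 → [6, 2, 0, 2, 2, 2, 0, 2]
j=6: vals[6] = (0+2)%4 = 2 → [6, 2, 0, 2, 2, 2, 2, 2]
j=7: vals[7] = (2+2)%4 = 0 → [6, 2, 0, 2, 2, 2, 2, 0]

[6, 2, 0, 2, 2, 2, 2, 0]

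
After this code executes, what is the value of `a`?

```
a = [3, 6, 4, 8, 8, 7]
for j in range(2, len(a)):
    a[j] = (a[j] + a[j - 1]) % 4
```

j=2: a[2] = (4+6)%4 = 2 → [3, 6, 2, 8, 8, 7]
j=3: a[3] = (8+2)%4 = 2 → [3, 6, 2, 2, 8, 7]
j=4: a[4] = (8+2)%4 = 2 → [3, 6, 2, 2, 2, 7]
j=5: a[5] = (7+2)%4 = 1 → [3, 6, 2, 2, 2, 1]

[3, 6, 2, 2, 2, 1]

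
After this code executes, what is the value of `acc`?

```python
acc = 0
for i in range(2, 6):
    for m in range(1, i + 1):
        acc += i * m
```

139

i=2,m=1: acc = 0+2 = 2
i=2,m=2: acc = 2+4 = 6
i=3,m=1: acc = 6+3 = 9
i=3,m=2: acc = 9+6 = 15
i=3,m=3: acc = 15+9 = 24
i=4,m=1: acc = 24+4 = 28
i=4,m=2: acc = 28+8 = 36
i=4,m=3: acc = 36+12 = 48
i=4,m=4: acc = 48+16 = 64
i=5,m=1: acc = 64+5 = 69
i=5,m=2: acc = 69+10 = 79
i=5,m=3: acc = 79+15 = 94
i=5,m=4: acc = 94+20 = 114
i=5,m=5: acc = 114+25 = 139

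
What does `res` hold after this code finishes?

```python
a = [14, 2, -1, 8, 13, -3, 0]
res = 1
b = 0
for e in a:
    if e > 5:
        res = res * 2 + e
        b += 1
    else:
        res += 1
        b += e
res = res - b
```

102

e=14: >5, res = 1*2+14 = 16; b=1
e=2: not >5, res = 16+1 = 17; b=3
e=-1: not >5, res = 17+1 = 18; b=2
e=8: >5, res = 18*2+8 = 44; b=3
e=13: >5, res = 44*2+13 = 101; b=4
e=-3: not >5, res = 101+1 = 102; b=1
e=0: not >5, res = 102+1 = 103; b=1
res-b = 103-1 = 102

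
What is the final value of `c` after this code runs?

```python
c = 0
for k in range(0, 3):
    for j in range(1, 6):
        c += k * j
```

k=0,j=1: c = 0+0 = 0
k=0,j=2: c = 0+0 = 0
k=0,j=3: c = 0+0 = 0
k=0,j=4: c = 0+0 = 0
k=0,j=5: c = 0+0 = 0
k=1,j=1: c = 0+1 = 1
k=1,j=2: c = 1+2 = 3
k=1,j=3: c = 3+3 = 6
k=1,j=4: c = 6+4 = 10
k=1,j=5: c = 10+5 = 15
k=2,j=1: c = 15+2 = 17
k=2,j=2: c = 17+4 = 21
k=2,j=3: c = 21+6 = 27
k=2,j=4: c = 27+8 = 35
k=2,j=5: c = 35+10 = 45

45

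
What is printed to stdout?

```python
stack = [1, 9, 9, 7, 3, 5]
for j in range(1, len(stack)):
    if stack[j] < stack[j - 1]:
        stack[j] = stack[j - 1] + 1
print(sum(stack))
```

j=1: 9>=1, unchanged → [1, 9, 9, 7, 3, 5]
j=2: 9>=9, unchanged → [1, 9, 9, 7, 3, 5]
j=3: 7<9, stack[3] = 9+1 = 10 → [1, 9, 9, 10, 3, 5]
j=4: 3<10, stack[4] = 10+1 = 11 → [1, 9, 9, 10, 11, 5]
j=5: 5<11, stack[5] = 11+1 = 12 → [1, 9, 9, 10, 11, 12]
sum = 52

52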